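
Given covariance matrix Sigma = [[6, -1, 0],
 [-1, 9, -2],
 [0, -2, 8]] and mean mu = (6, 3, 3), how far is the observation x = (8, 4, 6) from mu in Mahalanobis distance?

Step 1 — centre the observation: (x - mu) = (2, 1, 3).

Step 2 — invert Sigma (cofactor / det for 3×3, or solve directly):
  Sigma^{-1} = [[0.17, 0.02, 0.005],
 [0.02, 0.12, 0.03],
 [0.005, 0.03, 0.1325]].

Step 3 — form the quadratic (x - mu)^T · Sigma^{-1} · (x - mu):
  Sigma^{-1} · (x - mu) = (0.375, 0.25, 0.4375).
  (x - mu)^T · [Sigma^{-1} · (x - mu)] = (2)·(0.375) + (1)·(0.25) + (3)·(0.4375) = 2.3125.

Step 4 — take square root: d = √(2.3125) ≈ 1.5207.

d(x, mu) = √(2.3125) ≈ 1.5207


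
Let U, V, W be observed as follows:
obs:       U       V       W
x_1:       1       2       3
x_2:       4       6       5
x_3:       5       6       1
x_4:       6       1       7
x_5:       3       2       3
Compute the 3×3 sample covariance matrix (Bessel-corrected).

Step 1 — column means:
  mean(U) = (1 + 4 + 5 + 6 + 3) / 5 = 19/5 = 3.8
  mean(V) = (2 + 6 + 6 + 1 + 2) / 5 = 17/5 = 3.4
  mean(W) = (3 + 5 + 1 + 7 + 3) / 5 = 19/5 = 3.8

Step 2 — sample covariance S[i,j] = (1/(n-1)) · Σ_k (x_{k,i} - mean_i) · (x_{k,j} - mean_j), with n-1 = 4.
  S[U,U] = ((-2.8)·(-2.8) + (0.2)·(0.2) + (1.2)·(1.2) + (2.2)·(2.2) + (-0.8)·(-0.8)) / 4 = 14.8/4 = 3.7
  S[U,V] = ((-2.8)·(-1.4) + (0.2)·(2.6) + (1.2)·(2.6) + (2.2)·(-2.4) + (-0.8)·(-1.4)) / 4 = 3.4/4 = 0.85
  S[U,W] = ((-2.8)·(-0.8) + (0.2)·(1.2) + (1.2)·(-2.8) + (2.2)·(3.2) + (-0.8)·(-0.8)) / 4 = 6.8/4 = 1.7
  S[V,V] = ((-1.4)·(-1.4) + (2.6)·(2.6) + (2.6)·(2.6) + (-2.4)·(-2.4) + (-1.4)·(-1.4)) / 4 = 23.2/4 = 5.8
  S[V,W] = ((-1.4)·(-0.8) + (2.6)·(1.2) + (2.6)·(-2.8) + (-2.4)·(3.2) + (-1.4)·(-0.8)) / 4 = -9.6/4 = -2.4
  S[W,W] = ((-0.8)·(-0.8) + (1.2)·(1.2) + (-2.8)·(-2.8) + (3.2)·(3.2) + (-0.8)·(-0.8)) / 4 = 20.8/4 = 5.2

S is symmetric (S[j,i] = S[i,j]). Assembling:

S = [[3.7, 0.85, 1.7],
 [0.85, 5.8, -2.4],
 [1.7, -2.4, 5.2]]


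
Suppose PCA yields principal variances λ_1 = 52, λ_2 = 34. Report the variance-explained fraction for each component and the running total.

Step 1 — total variance = trace(Sigma) = Σ λ_i = 52 + 34 = 86.

Step 2 — fraction explained by component i = λ_i / Σ λ:
  PC1: 52/86 = 0.6047
  PC2: 34/86 = 0.3953

Step 3 — cumulative fraction after k components = (λ_1 + ... + λ_k) / Σ λ:
  k = 1: 52/86 = 0.6047
  k = 2: (52 + 34)/86 = 86/86 = 1

Summary (fraction, with percent):

explained: PC1 0.6047 (60.47%), PC2 0.3953 (39.53%);  cumulative: 0.6047, 1


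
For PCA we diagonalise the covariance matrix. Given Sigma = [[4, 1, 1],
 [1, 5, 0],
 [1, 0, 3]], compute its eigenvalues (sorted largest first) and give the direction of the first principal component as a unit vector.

Step 1 — characteristic polynomial p(λ) = det(λI - Sigma) = λ³ - tr·λ² + c_1·λ - det, where tr = trace, c_1 = sum of the principal 2×2 minors, det = det(Sigma):
  tr = 4 + 5 + 3 = 12,
  c_1 = (4·5 - (1)²) + (4·3 - (1)²) + (5·3 - (0)²) = 19 + 11 + 15 = 45,
  det = 4·(5·3 - (0)²) - (1)·((1)·3 - (0)·(1)) + (1)·((1)·(0) - 5·(1)) = 4·(15) - (1)·(3) + (1)·(-5) = 52.
  So p(λ) = λ³ - 12λ² + 45λ - 52.
Step 2 — look for an integer root (rational root theorem: any rational root is an integer divisor of 52). Testing λ = 4:
  p(4) = 64 - 192 + 180 - 52 = 0  ✓
  Dividing out (λ - 4): p(λ) = (λ - 4)(λ² - 8λ + 13).
Step 3 — remaining eigenvalues from the quadratic λ² - 8λ + 13 = 0:
  Δ = 8² - 4·13 = 64 - 52 = 12,  λ = (8 ± √12)/2 = (8 ± 3.4641)/2 ≈ 5.7321 or 2.2679.
  Sorted: λ_1 = 5.7321,  λ_2 = 4,  λ_3 = 2.2679  (check: sum = 12 = tr ✓).

Step 4 — unit eigenvector for λ_1 ≈ 5.7321: v spans the null space of (Sigma - λ_1 I), whose rows are
  r_1 = (-1.7321, 1, 1),  r_2 = (1, -0.7321, 0),  r_3 = (1, 0, -2.7321).
  v is orthogonal to every row, so take v ∝ r_1 × r_2 = ((1)·(0) - (1)·(-0.7321), (1)·(1) - (-1.7321)·(0), (-1.7321)·(-0.7321) - (1)·(1)) ≈ (0.7321, 1, 0.2679).
  Let u = (0.7321, 1, 0.2679).
  ||u|| = √((0.7321)² + (1)² + (0.2679)²) = √(1.6077) ≈ 1.2679,  v_1 = u/||u|| ≈ (0.5774, 0.7887, 0.2113) (||v_1|| = 1).

λ_1 = 5.7321,  λ_2 = 4,  λ_3 = 2.2679;  v_1 ≈ (0.5774, 0.7887, 0.2113)


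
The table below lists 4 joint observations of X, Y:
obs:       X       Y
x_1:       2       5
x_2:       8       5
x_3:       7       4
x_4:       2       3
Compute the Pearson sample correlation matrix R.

Step 1 — column means:
  mean(X) = (2 + 8 + 7 + 2) / 4 = 19/4 = 4.75
  mean(Y) = (5 + 5 + 4 + 3) / 4 = 17/4 = 4.25

Step 2 — sample variances and covariances s[i,j] = (1/(n-1)) · Σ_k (x_{k,i} - mean_i) · (x_{k,j} - mean_j), with n-1 = 3:
  s[X,X] = ((-2.75)·(-2.75) + (3.25)·(3.25) + (2.25)·(2.25) + (-2.75)·(-2.75)) / 3 = 30.75/3 = 10.25
  s[X,Y] = ((-2.75)·(0.75) + (3.25)·(0.75) + (2.25)·(-0.25) + (-2.75)·(-1.25)) / 3 = 3.25/3 = 1.0833
  s[Y,Y] = ((0.75)·(0.75) + (0.75)·(0.75) + (-0.25)·(-0.25) + (-1.25)·(-1.25)) / 3 = 2.75/3 = 0.9167
  Sample standard deviations s_i = √(s[i,i]):
  s(X) = √(10.25) = 3.2016
  s(Y) = √(0.9167) = 0.9574

Step 3 — r_{ij} = s_{ij} / (s_i · s_j):
  r[X,X] = 1 (diagonal).
  r[X,Y] = 1.0833 / (3.2016 · 0.9574) = 1.0833 / 3.0653 = 0.3534
  r[Y,Y] = 1 (diagonal).

R is symmetric with unit diagonal. Assembling:

R = [[1, 0.3534],
 [0.3534, 1]]


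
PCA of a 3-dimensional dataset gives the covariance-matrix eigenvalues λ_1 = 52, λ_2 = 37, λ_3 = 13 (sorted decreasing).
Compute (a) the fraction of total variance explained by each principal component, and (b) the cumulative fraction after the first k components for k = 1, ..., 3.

Step 1 — total variance = trace(Sigma) = Σ λ_i = 52 + 37 + 13 = 102.

Step 2 — fraction explained by component i = λ_i / Σ λ:
  PC1: 52/102 = 0.5098
  PC2: 37/102 = 0.3627
  PC3: 13/102 = 0.1275

Step 3 — cumulative fraction after k components = (λ_1 + ... + λ_k) / Σ λ:
  k = 1: 52/102 = 0.5098
  k = 2: (52 + 37)/102 = 89/102 = 0.8725
  k = 3: (52 + 37 + 13)/102 = 102/102 = 1

Summary (fraction, with percent):

explained: PC1 0.5098 (50.98%), PC2 0.3627 (36.27%), PC3 0.1275 (12.75%);  cumulative: 0.5098, 0.8725, 1


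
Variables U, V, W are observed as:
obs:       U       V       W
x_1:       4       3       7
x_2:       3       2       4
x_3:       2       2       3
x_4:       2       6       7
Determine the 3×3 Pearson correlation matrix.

Step 1 — column means:
  mean(U) = (4 + 3 + 2 + 2) / 4 = 11/4 = 2.75
  mean(V) = (3 + 2 + 2 + 6) / 4 = 13/4 = 3.25
  mean(W) = (7 + 4 + 3 + 7) / 4 = 21/4 = 5.25

Step 2 — sample variances and covariances s[i,j] = (1/(n-1)) · Σ_k (x_{k,i} - mean_i) · (x_{k,j} - mean_j), with n-1 = 3:
  s[U,U] = ((1.25)·(1.25) + (0.25)·(0.25) + (-0.75)·(-0.75) + (-0.75)·(-0.75)) / 3 = 2.75/3 = 0.9167
  s[U,V] = ((1.25)·(-0.25) + (0.25)·(-1.25) + (-0.75)·(-1.25) + (-0.75)·(2.75)) / 3 = -1.75/3 = -0.5833
  s[U,W] = ((1.25)·(1.75) + (0.25)·(-1.25) + (-0.75)·(-2.25) + (-0.75)·(1.75)) / 3 = 2.25/3 = 0.75
  s[V,V] = ((-0.25)·(-0.25) + (-1.25)·(-1.25) + (-1.25)·(-1.25) + (2.75)·(2.75)) / 3 = 10.75/3 = 3.5833
  s[V,W] = ((-0.25)·(1.75) + (-1.25)·(-1.25) + (-1.25)·(-2.25) + (2.75)·(1.75)) / 3 = 8.75/3 = 2.9167
  s[W,W] = ((1.75)·(1.75) + (-1.25)·(-1.25) + (-2.25)·(-2.25) + (1.75)·(1.75)) / 3 = 12.75/3 = 4.25
  Sample standard deviations s_i = √(s[i,i]):
  s(U) = √(0.9167) = 0.9574
  s(V) = √(3.5833) = 1.893
  s(W) = √(4.25) = 2.0616

Step 3 — r_{ij} = s_{ij} / (s_i · s_j):
  r[U,U] = 1 (diagonal).
  r[U,V] = -0.5833 / (0.9574 · 1.893) = -0.5833 / 1.8124 = -0.3219
  r[U,W] = 0.75 / (0.9574 · 2.0616) = 0.75 / 1.9738 = 0.38
  r[V,V] = 1 (diagonal).
  r[V,W] = 2.9167 / (1.893 · 2.0616) = 2.9167 / 3.9025 = 0.7474
  r[W,W] = 1 (diagonal).

R is symmetric with unit diagonal. Assembling:

R = [[1, -0.3219, 0.38],
 [-0.3219, 1, 0.7474],
 [0.38, 0.7474, 1]]


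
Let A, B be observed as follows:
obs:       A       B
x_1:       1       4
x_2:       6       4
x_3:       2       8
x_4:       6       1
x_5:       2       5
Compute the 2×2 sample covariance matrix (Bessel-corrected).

Step 1 — column means:
  mean(A) = (1 + 6 + 2 + 6 + 2) / 5 = 17/5 = 3.4
  mean(B) = (4 + 4 + 8 + 1 + 5) / 5 = 22/5 = 4.4

Step 2 — sample covariance S[i,j] = (1/(n-1)) · Σ_k (x_{k,i} - mean_i) · (x_{k,j} - mean_j), with n-1 = 4.
  S[A,A] = ((-2.4)·(-2.4) + (2.6)·(2.6) + (-1.4)·(-1.4) + (2.6)·(2.6) + (-1.4)·(-1.4)) / 4 = 23.2/4 = 5.8
  S[A,B] = ((-2.4)·(-0.4) + (2.6)·(-0.4) + (-1.4)·(3.6) + (2.6)·(-3.4) + (-1.4)·(0.6)) / 4 = -14.8/4 = -3.7
  S[B,B] = ((-0.4)·(-0.4) + (-0.4)·(-0.4) + (3.6)·(3.6) + (-3.4)·(-3.4) + (0.6)·(0.6)) / 4 = 25.2/4 = 6.3

S is symmetric (S[j,i] = S[i,j]). Assembling:

S = [[5.8, -3.7],
 [-3.7, 6.3]]


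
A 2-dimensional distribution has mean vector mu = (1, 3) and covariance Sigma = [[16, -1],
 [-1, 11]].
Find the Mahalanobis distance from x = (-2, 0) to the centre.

Step 1 — centre the observation: (x - mu) = (-3, -3).

Step 2 — invert Sigma. det(Sigma) = 16·11 - (-1)² = 175.
  Sigma^{-1} = (1/det) · [[d, -b], [-b, a]] = [[0.0629, 0.0057],
 [0.0057, 0.0914]].

Step 3 — form the quadratic (x - mu)^T · Sigma^{-1} · (x - mu):
  Sigma^{-1} · (x - mu) = (-0.2057, -0.2914).
  (x - mu)^T · [Sigma^{-1} · (x - mu)] = (-3)·(-0.2057) + (-3)·(-0.2914) = 1.4914.

Step 4 — take square root: d = √(1.4914) ≈ 1.2212.

d(x, mu) = √(1.4914) ≈ 1.2212


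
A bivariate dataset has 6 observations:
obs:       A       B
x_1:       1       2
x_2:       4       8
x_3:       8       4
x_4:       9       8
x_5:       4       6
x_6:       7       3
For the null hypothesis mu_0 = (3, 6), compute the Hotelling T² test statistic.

Step 1 — sample mean vector:
  mean(A) = (1 + 4 + 8 + 9 + 4 + 7) / 6 = 33/6 = 5.5
  mean(B) = (2 + 8 + 4 + 8 + 6 + 3) / 6 = 31/6 = 5.1667
  x̄ = (5.5, 5.1667),  deviation x̄ - mu_0 = (5.5, 5.1667) - (3, 6) = (2.5, -0.8333).

Step 2 — sample covariance matrix, S[i,j] = (1/(n-1)) · Σ_k (x_{k,i} - mean_i) · (x_{k,j} - mean_j), divisor n-1 = 5:
  S[A,A] = ((-4.5)·(-4.5) + (-1.5)·(-1.5) + (2.5)·(2.5) + (3.5)·(3.5) + (-1.5)·(-1.5) + (1.5)·(1.5)) / 5 = 45.5/5 = 9.1
  S[A,B] = ((-4.5)·(-3.1667) + (-1.5)·(2.8333) + (2.5)·(-1.1667) + (3.5)·(2.8333) + (-1.5)·(0.8333) + (1.5)·(-2.1667)) / 5 = 12.5/5 = 2.5
  S[B,B] = ((-3.1667)·(-3.1667) + (2.8333)·(2.8333) + (-1.1667)·(-1.1667) + (2.8333)·(2.8333) + (0.8333)·(0.8333) + (-2.1667)·(-2.1667)) / 5 = 32.8333/5 = 6.5667
  S = [[9.1, 2.5],
 [2.5, 6.5667]].

Step 3 — invert S. det(S) = 9.1·6.5667 - (2.5)² = 53.5067.
  S^{-1} = (1/det) · [[d, -b], [-b, a]] = [[0.1227, -0.0467],
 [-0.0467, 0.1701]].

Step 4 — quadratic form (x̄ - mu_0)^T · S^{-1} · (x̄ - mu_0):
  S^{-1} · (x̄ - mu_0) = (0.3458, -0.2585),
  (x̄ - mu_0)^T · [...] = (2.5)·(0.3458) + (-0.8333)·(-0.2585) = 1.0798.

Step 5 — scale by n: T² = 6 · 1.0798 = 6.4789.

T² ≈ 6.4789


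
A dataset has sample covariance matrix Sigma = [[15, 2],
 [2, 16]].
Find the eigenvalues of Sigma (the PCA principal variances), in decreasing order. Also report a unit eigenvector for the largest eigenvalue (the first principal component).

Step 1 — characteristic polynomial of 2×2 Sigma:
  det(Sigma - λI) = λ² - trace · λ + det = 0.
  trace = 15 + 16 = 31, det = 15·16 - (2)² = 236.
Step 2 — discriminant:
  Δ = trace² - 4·det = 961 - 944 = 17.
Step 3 — eigenvalues:
  λ = (trace ± √Δ)/2 = (31 ± 4.1231)/2,
  λ_1 = 17.5616,  λ_2 = 13.4384.

Step 4 — unit eigenvector for λ_1: solve (Sigma - λ_1 I)v = 0. First row:
  (15 - 17.5616)·v_x + (2)·v_y = 0, i.e. (-2.5616)·v_x + (2)·v_y = 0,
  so v ∝ (b, λ_1 - a) = (2, 2.5616) = u.
  ||u|| = √((2)² + (2.5616)²) = √(10.5616) ≈ 3.2499,
  v_1 = u/||u|| ≈ (0.6154, 0.7882) (||v_1|| = 1).

λ_1 = 17.5616,  λ_2 = 13.4384;  v_1 ≈ (0.6154, 0.7882)


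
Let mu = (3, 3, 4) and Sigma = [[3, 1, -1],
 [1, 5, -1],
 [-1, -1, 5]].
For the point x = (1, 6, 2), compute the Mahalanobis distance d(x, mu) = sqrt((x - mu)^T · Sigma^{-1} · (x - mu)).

Step 1 — centre the observation: (x - mu) = (-2, 3, -2).

Step 2 — invert Sigma (cofactor / det for 3×3, or solve directly):
  Sigma^{-1} = [[0.375, -0.0625, 0.0625],
 [-0.0625, 0.2187, 0.0312],
 [0.0625, 0.0312, 0.2187]].

Step 3 — form the quadratic (x - mu)^T · Sigma^{-1} · (x - mu):
  Sigma^{-1} · (x - mu) = (-1.0625, 0.7187, -0.4687).
  (x - mu)^T · [Sigma^{-1} · (x - mu)] = (-2)·(-1.0625) + (3)·(0.7187) + (-2)·(-0.4687) = 5.2188.

Step 4 — take square root: d = √(5.2188) ≈ 2.2845.

d(x, mu) = √(5.2188) ≈ 2.2845


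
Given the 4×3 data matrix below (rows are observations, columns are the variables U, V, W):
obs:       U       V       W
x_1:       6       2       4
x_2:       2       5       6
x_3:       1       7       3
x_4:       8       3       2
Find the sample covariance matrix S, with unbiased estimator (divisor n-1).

Step 1 — column means:
  mean(U) = (6 + 2 + 1 + 8) / 4 = 17/4 = 4.25
  mean(V) = (2 + 5 + 7 + 3) / 4 = 17/4 = 4.25
  mean(W) = (4 + 6 + 3 + 2) / 4 = 15/4 = 3.75

Step 2 — sample covariance S[i,j] = (1/(n-1)) · Σ_k (x_{k,i} - mean_i) · (x_{k,j} - mean_j), with n-1 = 3.
  S[U,U] = ((1.75)·(1.75) + (-2.25)·(-2.25) + (-3.25)·(-3.25) + (3.75)·(3.75)) / 3 = 32.75/3 = 10.9167
  S[U,V] = ((1.75)·(-2.25) + (-2.25)·(0.75) + (-3.25)·(2.75) + (3.75)·(-1.25)) / 3 = -19.25/3 = -6.4167
  S[U,W] = ((1.75)·(0.25) + (-2.25)·(2.25) + (-3.25)·(-0.75) + (3.75)·(-1.75)) / 3 = -8.75/3 = -2.9167
  S[V,V] = ((-2.25)·(-2.25) + (0.75)·(0.75) + (2.75)·(2.75) + (-1.25)·(-1.25)) / 3 = 14.75/3 = 4.9167
  S[V,W] = ((-2.25)·(0.25) + (0.75)·(2.25) + (2.75)·(-0.75) + (-1.25)·(-1.75)) / 3 = 1.25/3 = 0.4167
  S[W,W] = ((0.25)·(0.25) + (2.25)·(2.25) + (-0.75)·(-0.75) + (-1.75)·(-1.75)) / 3 = 8.75/3 = 2.9167

S is symmetric (S[j,i] = S[i,j]). Assembling:

S = [[10.9167, -6.4167, -2.9167],
 [-6.4167, 4.9167, 0.4167],
 [-2.9167, 0.4167, 2.9167]]


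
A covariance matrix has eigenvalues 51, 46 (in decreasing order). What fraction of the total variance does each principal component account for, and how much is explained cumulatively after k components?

Step 1 — total variance = trace(Sigma) = Σ λ_i = 51 + 46 = 97.

Step 2 — fraction explained by component i = λ_i / Σ λ:
  PC1: 51/97 = 0.5258
  PC2: 46/97 = 0.4742

Step 3 — cumulative fraction after k components = (λ_1 + ... + λ_k) / Σ λ:
  k = 1: 51/97 = 0.5258
  k = 2: (51 + 46)/97 = 97/97 = 1

Summary (fraction, with percent):

explained: PC1 0.5258 (52.58%), PC2 0.4742 (47.42%);  cumulative: 0.5258, 1


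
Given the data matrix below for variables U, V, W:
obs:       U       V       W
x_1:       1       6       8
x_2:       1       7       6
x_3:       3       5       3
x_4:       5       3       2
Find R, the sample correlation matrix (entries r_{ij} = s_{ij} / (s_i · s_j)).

Step 1 — column means:
  mean(U) = (1 + 1 + 3 + 5) / 4 = 10/4 = 2.5
  mean(V) = (6 + 7 + 5 + 3) / 4 = 21/4 = 5.25
  mean(W) = (8 + 6 + 3 + 2) / 4 = 19/4 = 4.75

Step 2 — sample variances and covariances s[i,j] = (1/(n-1)) · Σ_k (x_{k,i} - mean_i) · (x_{k,j} - mean_j), with n-1 = 3:
  s[U,U] = ((-1.5)·(-1.5) + (-1.5)·(-1.5) + (0.5)·(0.5) + (2.5)·(2.5)) / 3 = 11/3 = 3.6667
  s[U,V] = ((-1.5)·(0.75) + (-1.5)·(1.75) + (0.5)·(-0.25) + (2.5)·(-2.25)) / 3 = -9.5/3 = -3.1667
  s[U,W] = ((-1.5)·(3.25) + (-1.5)·(1.25) + (0.5)·(-1.75) + (2.5)·(-2.75)) / 3 = -14.5/3 = -4.8333
  s[V,V] = ((0.75)·(0.75) + (1.75)·(1.75) + (-0.25)·(-0.25) + (-2.25)·(-2.25)) / 3 = 8.75/3 = 2.9167
  s[V,W] = ((0.75)·(3.25) + (1.75)·(1.25) + (-0.25)·(-1.75) + (-2.25)·(-2.75)) / 3 = 11.25/3 = 3.75
  s[W,W] = ((3.25)·(3.25) + (1.25)·(1.25) + (-1.75)·(-1.75) + (-2.75)·(-2.75)) / 3 = 22.75/3 = 7.5833
  Sample standard deviations s_i = √(s[i,i]):
  s(U) = √(3.6667) = 1.9149
  s(V) = √(2.9167) = 1.7078
  s(W) = √(7.5833) = 2.7538

Step 3 — r_{ij} = s_{ij} / (s_i · s_j):
  r[U,U] = 1 (diagonal).
  r[U,V] = -3.1667 / (1.9149 · 1.7078) = -3.1667 / 3.2702 = -0.9683
  r[U,W] = -4.8333 / (1.9149 · 2.7538) = -4.8333 / 5.2731 = -0.9166
  r[V,V] = 1 (diagonal).
  r[V,W] = 3.75 / (1.7078 · 2.7538) = 3.75 / 4.703 = 0.7974
  r[W,W] = 1 (diagonal).

R is symmetric with unit diagonal. Assembling:

R = [[1, -0.9683, -0.9166],
 [-0.9683, 1, 0.7974],
 [-0.9166, 0.7974, 1]]


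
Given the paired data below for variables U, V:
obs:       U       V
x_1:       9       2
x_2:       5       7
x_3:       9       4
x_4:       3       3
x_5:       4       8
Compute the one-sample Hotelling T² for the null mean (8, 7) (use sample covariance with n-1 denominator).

Step 1 — sample mean vector:
  mean(U) = (9 + 5 + 9 + 3 + 4) / 5 = 30/5 = 6
  mean(V) = (2 + 7 + 4 + 3 + 8) / 5 = 24/5 = 4.8
  x̄ = (6, 4.8),  deviation x̄ - mu_0 = (6, 4.8) - (8, 7) = (-2, -2.2).

Step 2 — sample covariance matrix, S[i,j] = (1/(n-1)) · Σ_k (x_{k,i} - mean_i) · (x_{k,j} - mean_j), divisor n-1 = 4:
  S[U,U] = ((3)·(3) + (-1)·(-1) + (3)·(3) + (-3)·(-3) + (-2)·(-2)) / 4 = 32/4 = 8
  S[U,V] = ((3)·(-2.8) + (-1)·(2.2) + (3)·(-0.8) + (-3)·(-1.8) + (-2)·(3.2)) / 4 = -14/4 = -3.5
  S[V,V] = ((-2.8)·(-2.8) + (2.2)·(2.2) + (-0.8)·(-0.8) + (-1.8)·(-1.8) + (3.2)·(3.2)) / 4 = 26.8/4 = 6.7
  S = [[8, -3.5],
 [-3.5, 6.7]].

Step 3 — invert S. det(S) = 8·6.7 - (-3.5)² = 41.35.
  S^{-1} = (1/det) · [[d, -b], [-b, a]] = [[0.162, 0.0846],
 [0.0846, 0.1935]].

Step 4 — quadratic form (x̄ - mu_0)^T · S^{-1} · (x̄ - mu_0):
  S^{-1} · (x̄ - mu_0) = (-0.5103, -0.5949),
  (x̄ - mu_0)^T · [...] = (-2)·(-0.5103) + (-2.2)·(-0.5949) = 2.3294.

Step 5 — scale by n: T² = 5 · 2.3294 = 11.6469.

T² ≈ 11.6469


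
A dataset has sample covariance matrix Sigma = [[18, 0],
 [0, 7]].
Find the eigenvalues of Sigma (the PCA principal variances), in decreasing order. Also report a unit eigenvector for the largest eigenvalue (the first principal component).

Step 1 — characteristic polynomial of 2×2 Sigma:
  det(Sigma - λI) = λ² - trace · λ + det = 0.
  trace = 18 + 7 = 25, det = 18·7 - (0)² = 126.
Step 2 — discriminant:
  Δ = trace² - 4·det = 625 - 504 = 121.
Step 3 — eigenvalues:
  λ = (trace ± √Δ)/2 = (25 ± 11)/2,
  λ_1 = 18,  λ_2 = 7.

Step 4 — unit eigenvector for λ_1: Sigma is diagonal, so its eigenvectors are the coordinate axes. λ_1 = 18 is the diagonal entry on the first coordinate axis, hence
  v_1 = (1, 0) (||v_1|| = 1).

λ_1 = 18,  λ_2 = 7;  v_1 ≈ (1, 0)


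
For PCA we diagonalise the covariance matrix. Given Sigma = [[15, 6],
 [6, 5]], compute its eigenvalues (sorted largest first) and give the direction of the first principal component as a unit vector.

Step 1 — characteristic polynomial of 2×2 Sigma:
  det(Sigma - λI) = λ² - trace · λ + det = 0.
  trace = 15 + 5 = 20, det = 15·5 - (6)² = 39.
Step 2 — discriminant:
  Δ = trace² - 4·det = 400 - 156 = 244.
Step 3 — eigenvalues:
  λ = (trace ± √Δ)/2 = (20 ± 15.6205)/2,
  λ_1 = 17.8102,  λ_2 = 2.1898.

Step 4 — unit eigenvector for λ_1: solve (Sigma - λ_1 I)v = 0. First row:
  (15 - 17.8102)·v_x + (6)·v_y = 0, i.e. (-2.8102)·v_x + (6)·v_y = 0,
  so v ∝ (b, λ_1 - a) = (6, 2.8102) = u.
  ||u|| = √((6)² + (2.8102)²) = √(43.8975) ≈ 6.6255,
  v_1 = u/||u|| ≈ (0.9056, 0.4242) (||v_1|| = 1).

λ_1 = 17.8102,  λ_2 = 2.1898;  v_1 ≈ (0.9056, 0.4242)


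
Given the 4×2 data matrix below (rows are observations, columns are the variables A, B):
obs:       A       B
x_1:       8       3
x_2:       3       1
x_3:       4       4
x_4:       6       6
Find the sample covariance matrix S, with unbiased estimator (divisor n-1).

Step 1 — column means:
  mean(A) = (8 + 3 + 4 + 6) / 4 = 21/4 = 5.25
  mean(B) = (3 + 1 + 4 + 6) / 4 = 14/4 = 3.5

Step 2 — sample covariance S[i,j] = (1/(n-1)) · Σ_k (x_{k,i} - mean_i) · (x_{k,j} - mean_j), with n-1 = 3.
  S[A,A] = ((2.75)·(2.75) + (-2.25)·(-2.25) + (-1.25)·(-1.25) + (0.75)·(0.75)) / 3 = 14.75/3 = 4.9167
  S[A,B] = ((2.75)·(-0.5) + (-2.25)·(-2.5) + (-1.25)·(0.5) + (0.75)·(2.5)) / 3 = 5.5/3 = 1.8333
  S[B,B] = ((-0.5)·(-0.5) + (-2.5)·(-2.5) + (0.5)·(0.5) + (2.5)·(2.5)) / 3 = 13/3 = 4.3333

S is symmetric (S[j,i] = S[i,j]). Assembling:

S = [[4.9167, 1.8333],
 [1.8333, 4.3333]]


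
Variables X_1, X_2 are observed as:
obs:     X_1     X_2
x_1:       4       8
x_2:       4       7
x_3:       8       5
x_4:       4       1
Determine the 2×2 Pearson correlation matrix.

Step 1 — column means:
  mean(X_1) = (4 + 4 + 8 + 4) / 4 = 20/4 = 5
  mean(X_2) = (8 + 7 + 5 + 1) / 4 = 21/4 = 5.25

Step 2 — sample variances and covariances s[i,j] = (1/(n-1)) · Σ_k (x_{k,i} - mean_i) · (x_{k,j} - mean_j), with n-1 = 3:
  s[X_1,X_1] = ((-1)·(-1) + (-1)·(-1) + (3)·(3) + (-1)·(-1)) / 3 = 12/3 = 4
  s[X_1,X_2] = ((-1)·(2.75) + (-1)·(1.75) + (3)·(-0.25) + (-1)·(-4.25)) / 3 = -1/3 = -0.3333
  s[X_2,X_2] = ((2.75)·(2.75) + (1.75)·(1.75) + (-0.25)·(-0.25) + (-4.25)·(-4.25)) / 3 = 28.75/3 = 9.5833
  Sample standard deviations s_i = √(s[i,i]):
  s(X_1) = √(4) = 2
  s(X_2) = √(9.5833) = 3.0957

Step 3 — r_{ij} = s_{ij} / (s_i · s_j):
  r[X_1,X_1] = 1 (diagonal).
  r[X_1,X_2] = -0.3333 / (2 · 3.0957) = -0.3333 / 6.1914 = -0.0538
  r[X_2,X_2] = 1 (diagonal).

R is symmetric with unit diagonal. Assembling:

R = [[1, -0.0538],
 [-0.0538, 1]]


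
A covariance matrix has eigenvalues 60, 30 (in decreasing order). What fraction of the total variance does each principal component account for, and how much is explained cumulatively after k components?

Step 1 — total variance = trace(Sigma) = Σ λ_i = 60 + 30 = 90.

Step 2 — fraction explained by component i = λ_i / Σ λ:
  PC1: 60/90 = 0.6667
  PC2: 30/90 = 0.3333

Step 3 — cumulative fraction after k components = (λ_1 + ... + λ_k) / Σ λ:
  k = 1: 60/90 = 0.6667
  k = 2: (60 + 30)/90 = 90/90 = 1

Summary (fraction, with percent):

explained: PC1 0.6667 (66.67%), PC2 0.3333 (33.33%);  cumulative: 0.6667, 1


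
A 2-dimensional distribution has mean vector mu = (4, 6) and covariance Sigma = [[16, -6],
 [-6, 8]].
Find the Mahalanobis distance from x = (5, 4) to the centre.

Step 1 — centre the observation: (x - mu) = (1, -2).

Step 2 — invert Sigma. det(Sigma) = 16·8 - (-6)² = 92.
  Sigma^{-1} = (1/det) · [[d, -b], [-b, a]] = [[0.087, 0.0652],
 [0.0652, 0.1739]].

Step 3 — form the quadratic (x - mu)^T · Sigma^{-1} · (x - mu):
  Sigma^{-1} · (x - mu) = (-0.0435, -0.2826).
  (x - mu)^T · [Sigma^{-1} · (x - mu)] = (1)·(-0.0435) + (-2)·(-0.2826) = 0.5217.

Step 4 — take square root: d = √(0.5217) ≈ 0.7223.

d(x, mu) = √(0.5217) ≈ 0.7223


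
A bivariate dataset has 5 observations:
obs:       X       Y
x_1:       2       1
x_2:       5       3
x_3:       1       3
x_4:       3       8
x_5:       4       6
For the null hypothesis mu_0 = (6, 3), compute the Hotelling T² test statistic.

Step 1 — sample mean vector:
  mean(X) = (2 + 5 + 1 + 3 + 4) / 5 = 15/5 = 3
  mean(Y) = (1 + 3 + 3 + 8 + 6) / 5 = 21/5 = 4.2
  x̄ = (3, 4.2),  deviation x̄ - mu_0 = (3, 4.2) - (6, 3) = (-3, 1.2).

Step 2 — sample covariance matrix, S[i,j] = (1/(n-1)) · Σ_k (x_{k,i} - mean_i) · (x_{k,j} - mean_j), divisor n-1 = 4:
  S[X,X] = ((-1)·(-1) + (2)·(2) + (-2)·(-2) + (0)·(0) + (1)·(1)) / 4 = 10/4 = 2.5
  S[X,Y] = ((-1)·(-3.2) + (2)·(-1.2) + (-2)·(-1.2) + (0)·(3.8) + (1)·(1.8)) / 4 = 5/4 = 1.25
  S[Y,Y] = ((-3.2)·(-3.2) + (-1.2)·(-1.2) + (-1.2)·(-1.2) + (3.8)·(3.8) + (1.8)·(1.8)) / 4 = 30.8/4 = 7.7
  S = [[2.5, 1.25],
 [1.25, 7.7]].

Step 3 — invert S. det(S) = 2.5·7.7 - (1.25)² = 17.6875.
  S^{-1} = (1/det) · [[d, -b], [-b, a]] = [[0.4353, -0.0707],
 [-0.0707, 0.1413]].

Step 4 — quadratic form (x̄ - mu_0)^T · S^{-1} · (x̄ - mu_0):
  S^{-1} · (x̄ - mu_0) = (-1.3908, 0.3816),
  (x̄ - mu_0)^T · [...] = (-3)·(-1.3908) + (1.2)·(0.3816) = 4.6304.

Step 5 — scale by n: T² = 5 · 4.6304 = 23.1519.

T² ≈ 23.1519


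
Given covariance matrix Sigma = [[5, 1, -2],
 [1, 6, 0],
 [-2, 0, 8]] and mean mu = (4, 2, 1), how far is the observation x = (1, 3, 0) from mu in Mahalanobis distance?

Step 1 — centre the observation: (x - mu) = (-3, 1, -1).

Step 2 — invert Sigma (cofactor / det for 3×3, or solve directly):
  Sigma^{-1} = [[0.2308, -0.0385, 0.0577],
 [-0.0385, 0.1731, -0.0096],
 [0.0577, -0.0096, 0.1394]].

Step 3 — form the quadratic (x - mu)^T · Sigma^{-1} · (x - mu):
  Sigma^{-1} · (x - mu) = (-0.7885, 0.2981, -0.3221).
  (x - mu)^T · [Sigma^{-1} · (x - mu)] = (-3)·(-0.7885) + (1)·(0.2981) + (-1)·(-0.3221) = 2.9856.

Step 4 — take square root: d = √(2.9856) ≈ 1.7279.

d(x, mu) = √(2.9856) ≈ 1.7279


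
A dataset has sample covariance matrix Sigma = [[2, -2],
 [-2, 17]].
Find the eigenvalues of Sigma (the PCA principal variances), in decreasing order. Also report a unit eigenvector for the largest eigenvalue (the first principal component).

Step 1 — characteristic polynomial of 2×2 Sigma:
  det(Sigma - λI) = λ² - trace · λ + det = 0.
  trace = 2 + 17 = 19, det = 2·17 - (-2)² = 30.
Step 2 — discriminant:
  Δ = trace² - 4·det = 361 - 120 = 241.
Step 3 — eigenvalues:
  λ = (trace ± √Δ)/2 = (19 ± 15.5242)/2,
  λ_1 = 17.2621,  λ_2 = 1.7379.

Step 4 — unit eigenvector for λ_1: solve (Sigma - λ_1 I)v = 0. First row:
  (2 - 17.2621)·v_x + (-2)·v_y = 0, i.e. (-15.2621)·v_x + (-2)·v_y = 0,
  so v ∝ (b, λ_1 - a) = (-2, 15.2621); multiply by -1 so the first entry is positive: u = (2, -15.2621).
  ||u|| = √((2)² + (-15.2621)²) = √(236.9313) ≈ 15.3926,
  v_1 = u/||u|| ≈ (0.1299, -0.9915) (||v_1|| = 1).

λ_1 = 17.2621,  λ_2 = 1.7379;  v_1 ≈ (0.1299, -0.9915)


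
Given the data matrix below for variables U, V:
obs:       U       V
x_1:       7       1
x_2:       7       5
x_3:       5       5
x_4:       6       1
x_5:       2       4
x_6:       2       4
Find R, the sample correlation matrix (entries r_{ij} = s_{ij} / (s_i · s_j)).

Step 1 — column means:
  mean(U) = (7 + 7 + 5 + 6 + 2 + 2) / 6 = 29/6 = 4.8333
  mean(V) = (1 + 5 + 5 + 1 + 4 + 4) / 6 = 20/6 = 3.3333

Step 2 — sample variances and covariances s[i,j] = (1/(n-1)) · Σ_k (x_{k,i} - mean_i) · (x_{k,j} - mean_j), with n-1 = 5:
  s[U,U] = ((2.1667)·(2.1667) + (2.1667)·(2.1667) + (0.1667)·(0.1667) + (1.1667)·(1.1667) + (-2.8333)·(-2.8333) + (-2.8333)·(-2.8333)) / 5 = 26.8333/5 = 5.3667
  s[U,V] = ((2.1667)·(-2.3333) + (2.1667)·(1.6667) + (0.1667)·(1.6667) + (1.1667)·(-2.3333) + (-2.8333)·(0.6667) + (-2.8333)·(0.6667)) / 5 = -7.6667/5 = -1.5333
  s[V,V] = ((-2.3333)·(-2.3333) + (1.6667)·(1.6667) + (1.6667)·(1.6667) + (-2.3333)·(-2.3333) + (0.6667)·(0.6667) + (0.6667)·(0.6667)) / 5 = 17.3333/5 = 3.4667
  Sample standard deviations s_i = √(s[i,i]):
  s(U) = √(5.3667) = 2.3166
  s(V) = √(3.4667) = 1.8619

Step 3 — r_{ij} = s_{ij} / (s_i · s_j):
  r[U,U] = 1 (diagonal).
  r[U,V] = -1.5333 / (2.3166 · 1.8619) = -1.5333 / 4.3133 = -0.3555
  r[V,V] = 1 (diagonal).

R is symmetric with unit diagonal. Assembling:

R = [[1, -0.3555],
 [-0.3555, 1]]


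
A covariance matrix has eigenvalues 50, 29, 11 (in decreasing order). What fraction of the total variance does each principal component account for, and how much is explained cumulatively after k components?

Step 1 — total variance = trace(Sigma) = Σ λ_i = 50 + 29 + 11 = 90.

Step 2 — fraction explained by component i = λ_i / Σ λ:
  PC1: 50/90 = 0.5556
  PC2: 29/90 = 0.3222
  PC3: 11/90 = 0.1222

Step 3 — cumulative fraction after k components = (λ_1 + ... + λ_k) / Σ λ:
  k = 1: 50/90 = 0.5556
  k = 2: (50 + 29)/90 = 79/90 = 0.8778
  k = 3: (50 + 29 + 11)/90 = 90/90 = 1

Summary (fraction, with percent):

explained: PC1 0.5556 (55.56%), PC2 0.3222 (32.22%), PC3 0.1222 (12.22%);  cumulative: 0.5556, 0.8778, 1


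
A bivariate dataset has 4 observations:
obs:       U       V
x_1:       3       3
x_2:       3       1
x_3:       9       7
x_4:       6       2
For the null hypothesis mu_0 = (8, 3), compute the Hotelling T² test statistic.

Step 1 — sample mean vector:
  mean(U) = (3 + 3 + 9 + 6) / 4 = 21/4 = 5.25
  mean(V) = (3 + 1 + 7 + 2) / 4 = 13/4 = 3.25
  x̄ = (5.25, 3.25),  deviation x̄ - mu_0 = (5.25, 3.25) - (8, 3) = (-2.75, 0.25).

Step 2 — sample covariance matrix, S[i,j] = (1/(n-1)) · Σ_k (x_{k,i} - mean_i) · (x_{k,j} - mean_j), divisor n-1 = 3:
  S[U,U] = ((-2.25)·(-2.25) + (-2.25)·(-2.25) + (3.75)·(3.75) + (0.75)·(0.75)) / 3 = 24.75/3 = 8.25
  S[U,V] = ((-2.25)·(-0.25) + (-2.25)·(-2.25) + (3.75)·(3.75) + (0.75)·(-1.25)) / 3 = 18.75/3 = 6.25
  S[V,V] = ((-0.25)·(-0.25) + (-2.25)·(-2.25) + (3.75)·(3.75) + (-1.25)·(-1.25)) / 3 = 20.75/3 = 6.9167
  S = [[8.25, 6.25],
 [6.25, 6.9167]].

Step 3 — invert S. det(S) = 8.25·6.9167 - (6.25)² = 18.
  S^{-1} = (1/det) · [[d, -b], [-b, a]] = [[0.3843, -0.3472],
 [-0.3472, 0.4583]].

Step 4 — quadratic form (x̄ - mu_0)^T · S^{-1} · (x̄ - mu_0):
  S^{-1} · (x̄ - mu_0) = (-1.1435, 1.0694),
  (x̄ - mu_0)^T · [...] = (-2.75)·(-1.1435) + (0.25)·(1.0694) = 3.412.

Step 5 — scale by n: T² = 4 · 3.412 = 13.6481.

T² ≈ 13.6481


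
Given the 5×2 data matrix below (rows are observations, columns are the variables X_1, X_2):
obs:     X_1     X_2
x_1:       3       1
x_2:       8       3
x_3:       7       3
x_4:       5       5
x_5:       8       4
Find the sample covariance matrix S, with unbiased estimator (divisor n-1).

Step 1 — column means:
  mean(X_1) = (3 + 8 + 7 + 5 + 8) / 5 = 31/5 = 6.2
  mean(X_2) = (1 + 3 + 3 + 5 + 4) / 5 = 16/5 = 3.2

Step 2 — sample covariance S[i,j] = (1/(n-1)) · Σ_k (x_{k,i} - mean_i) · (x_{k,j} - mean_j), with n-1 = 4.
  S[X_1,X_1] = ((-3.2)·(-3.2) + (1.8)·(1.8) + (0.8)·(0.8) + (-1.2)·(-1.2) + (1.8)·(1.8)) / 4 = 18.8/4 = 4.7
  S[X_1,X_2] = ((-3.2)·(-2.2) + (1.8)·(-0.2) + (0.8)·(-0.2) + (-1.2)·(1.8) + (1.8)·(0.8)) / 4 = 5.8/4 = 1.45
  S[X_2,X_2] = ((-2.2)·(-2.2) + (-0.2)·(-0.2) + (-0.2)·(-0.2) + (1.8)·(1.8) + (0.8)·(0.8)) / 4 = 8.8/4 = 2.2

S is symmetric (S[j,i] = S[i,j]). Assembling:

S = [[4.7, 1.45],
 [1.45, 2.2]]


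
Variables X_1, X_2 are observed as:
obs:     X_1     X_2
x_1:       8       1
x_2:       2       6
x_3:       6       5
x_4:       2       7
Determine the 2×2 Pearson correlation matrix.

Step 1 — column means:
  mean(X_1) = (8 + 2 + 6 + 2) / 4 = 18/4 = 4.5
  mean(X_2) = (1 + 6 + 5 + 7) / 4 = 19/4 = 4.75

Step 2 — sample variances and covariances s[i,j] = (1/(n-1)) · Σ_k (x_{k,i} - mean_i) · (x_{k,j} - mean_j), with n-1 = 3:
  s[X_1,X_1] = ((3.5)·(3.5) + (-2.5)·(-2.5) + (1.5)·(1.5) + (-2.5)·(-2.5)) / 3 = 27/3 = 9
  s[X_1,X_2] = ((3.5)·(-3.75) + (-2.5)·(1.25) + (1.5)·(0.25) + (-2.5)·(2.25)) / 3 = -21.5/3 = -7.1667
  s[X_2,X_2] = ((-3.75)·(-3.75) + (1.25)·(1.25) + (0.25)·(0.25) + (2.25)·(2.25)) / 3 = 20.75/3 = 6.9167
  Sample standard deviations s_i = √(s[i,i]):
  s(X_1) = √(9) = 3
  s(X_2) = √(6.9167) = 2.63

Step 3 — r_{ij} = s_{ij} / (s_i · s_j):
  r[X_1,X_1] = 1 (diagonal).
  r[X_1,X_2] = -7.1667 / (3 · 2.63) = -7.1667 / 7.8899 = -0.9083
  r[X_2,X_2] = 1 (diagonal).

R is symmetric with unit diagonal. Assembling:

R = [[1, -0.9083],
 [-0.9083, 1]]


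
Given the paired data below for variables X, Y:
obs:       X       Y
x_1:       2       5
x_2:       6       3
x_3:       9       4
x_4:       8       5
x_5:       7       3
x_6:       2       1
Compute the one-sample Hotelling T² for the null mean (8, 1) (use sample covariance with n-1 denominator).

Step 1 — sample mean vector:
  mean(X) = (2 + 6 + 9 + 8 + 7 + 2) / 6 = 34/6 = 5.6667
  mean(Y) = (5 + 3 + 4 + 5 + 3 + 1) / 6 = 21/6 = 3.5
  x̄ = (5.6667, 3.5),  deviation x̄ - mu_0 = (5.6667, 3.5) - (8, 1) = (-2.3333, 2.5).

Step 2 — sample covariance matrix, S[i,j] = (1/(n-1)) · Σ_k (x_{k,i} - mean_i) · (x_{k,j} - mean_j), divisor n-1 = 5:
  S[X,X] = ((-3.6667)·(-3.6667) + (0.3333)·(0.3333) + (3.3333)·(3.3333) + (2.3333)·(2.3333) + (1.3333)·(1.3333) + (-3.6667)·(-3.6667)) / 5 = 45.3333/5 = 9.0667
  S[X,Y] = ((-3.6667)·(1.5) + (0.3333)·(-0.5) + (3.3333)·(0.5) + (2.3333)·(1.5) + (1.3333)·(-0.5) + (-3.6667)·(-2.5)) / 5 = 8/5 = 1.6
  S[Y,Y] = ((1.5)·(1.5) + (-0.5)·(-0.5) + (0.5)·(0.5) + (1.5)·(1.5) + (-0.5)·(-0.5) + (-2.5)·(-2.5)) / 5 = 11.5/5 = 2.3
  S = [[9.0667, 1.6],
 [1.6, 2.3]].

Step 3 — invert S. det(S) = 9.0667·2.3 - (1.6)² = 18.2933.
  S^{-1} = (1/det) · [[d, -b], [-b, a]] = [[0.1257, -0.0875],
 [-0.0875, 0.4956]].

Step 4 — quadratic form (x̄ - mu_0)^T · S^{-1} · (x̄ - mu_0):
  S^{-1} · (x̄ - mu_0) = (-0.512, 1.4431),
  (x̄ - mu_0)^T · [...] = (-2.3333)·(-0.512) + (2.5)·(1.4431) = 4.8026.

Step 5 — scale by n: T² = 6 · 4.8026 = 28.8156.

T² ≈ 28.8156


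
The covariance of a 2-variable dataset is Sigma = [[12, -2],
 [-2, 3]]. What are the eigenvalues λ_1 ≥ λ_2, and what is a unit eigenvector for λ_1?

Step 1 — characteristic polynomial of 2×2 Sigma:
  det(Sigma - λI) = λ² - trace · λ + det = 0.
  trace = 12 + 3 = 15, det = 12·3 - (-2)² = 32.
Step 2 — discriminant:
  Δ = trace² - 4·det = 225 - 128 = 97.
Step 3 — eigenvalues:
  λ = (trace ± √Δ)/2 = (15 ± 9.8489)/2,
  λ_1 = 12.4244,  λ_2 = 2.5756.

Step 4 — unit eigenvector for λ_1: solve (Sigma - λ_1 I)v = 0. First row:
  (12 - 12.4244)·v_x + (-2)·v_y = 0, i.e. (-0.4244)·v_x + (-2)·v_y = 0,
  so v ∝ (b, λ_1 - a) = (-2, 0.4244); multiply by -1 so the first entry is positive: u = (2, -0.4244).
  ||u|| = √((2)² + (-0.4244)²) = √(4.1801) ≈ 2.0445,
  v_1 = u/||u|| ≈ (0.9782, -0.2076) (||v_1|| = 1).

λ_1 = 12.4244,  λ_2 = 2.5756;  v_1 ≈ (0.9782, -0.2076)


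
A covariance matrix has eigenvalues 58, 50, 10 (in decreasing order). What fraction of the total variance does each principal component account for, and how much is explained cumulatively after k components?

Step 1 — total variance = trace(Sigma) = Σ λ_i = 58 + 50 + 10 = 118.

Step 2 — fraction explained by component i = λ_i / Σ λ:
  PC1: 58/118 = 0.4915
  PC2: 50/118 = 0.4237
  PC3: 10/118 = 0.0847

Step 3 — cumulative fraction after k components = (λ_1 + ... + λ_k) / Σ λ:
  k = 1: 58/118 = 0.4915
  k = 2: (58 + 50)/118 = 108/118 = 0.9153
  k = 3: (58 + 50 + 10)/118 = 118/118 = 1

Summary (fraction, with percent):

explained: PC1 0.4915 (49.15%), PC2 0.4237 (42.37%), PC3 0.0847 (8.47%);  cumulative: 0.4915, 0.9153, 1


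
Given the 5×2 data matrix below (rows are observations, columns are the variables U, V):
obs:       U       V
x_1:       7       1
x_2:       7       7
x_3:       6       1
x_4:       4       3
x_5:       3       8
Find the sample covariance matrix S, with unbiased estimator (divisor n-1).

Step 1 — column means:
  mean(U) = (7 + 7 + 6 + 4 + 3) / 5 = 27/5 = 5.4
  mean(V) = (1 + 7 + 1 + 3 + 8) / 5 = 20/5 = 4

Step 2 — sample covariance S[i,j] = (1/(n-1)) · Σ_k (x_{k,i} - mean_i) · (x_{k,j} - mean_j), with n-1 = 4.
  S[U,U] = ((1.6)·(1.6) + (1.6)·(1.6) + (0.6)·(0.6) + (-1.4)·(-1.4) + (-2.4)·(-2.4)) / 4 = 13.2/4 = 3.3
  S[U,V] = ((1.6)·(-3) + (1.6)·(3) + (0.6)·(-3) + (-1.4)·(-1) + (-2.4)·(4)) / 4 = -10/4 = -2.5
  S[V,V] = ((-3)·(-3) + (3)·(3) + (-3)·(-3) + (-1)·(-1) + (4)·(4)) / 4 = 44/4 = 11

S is symmetric (S[j,i] = S[i,j]). Assembling:

S = [[3.3, -2.5],
 [-2.5, 11]]


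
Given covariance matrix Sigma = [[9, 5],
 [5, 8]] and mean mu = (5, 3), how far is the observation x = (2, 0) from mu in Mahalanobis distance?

Step 1 — centre the observation: (x - mu) = (-3, -3).

Step 2 — invert Sigma. det(Sigma) = 9·8 - (5)² = 47.
  Sigma^{-1} = (1/det) · [[d, -b], [-b, a]] = [[0.1702, -0.1064],
 [-0.1064, 0.1915]].

Step 3 — form the quadratic (x - mu)^T · Sigma^{-1} · (x - mu):
  Sigma^{-1} · (x - mu) = (-0.1915, -0.2553).
  (x - mu)^T · [Sigma^{-1} · (x - mu)] = (-3)·(-0.1915) + (-3)·(-0.2553) = 1.3404.

Step 4 — take square root: d = √(1.3404) ≈ 1.1578.

d(x, mu) = √(1.3404) ≈ 1.1578


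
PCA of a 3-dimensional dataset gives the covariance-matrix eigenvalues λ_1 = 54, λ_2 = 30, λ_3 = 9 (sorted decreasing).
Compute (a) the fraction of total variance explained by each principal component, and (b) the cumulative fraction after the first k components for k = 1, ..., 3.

Step 1 — total variance = trace(Sigma) = Σ λ_i = 54 + 30 + 9 = 93.

Step 2 — fraction explained by component i = λ_i / Σ λ:
  PC1: 54/93 = 0.5806
  PC2: 30/93 = 0.3226
  PC3: 9/93 = 0.0968

Step 3 — cumulative fraction after k components = (λ_1 + ... + λ_k) / Σ λ:
  k = 1: 54/93 = 0.5806
  k = 2: (54 + 30)/93 = 84/93 = 0.9032
  k = 3: (54 + 30 + 9)/93 = 93/93 = 1

Summary (fraction, with percent):

explained: PC1 0.5806 (58.06%), PC2 0.3226 (32.26%), PC3 0.0968 (9.68%);  cumulative: 0.5806, 0.9032, 1


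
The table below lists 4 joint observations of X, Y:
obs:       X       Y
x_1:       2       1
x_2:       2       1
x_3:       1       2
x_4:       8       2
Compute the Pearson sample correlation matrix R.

Step 1 — column means:
  mean(X) = (2 + 2 + 1 + 8) / 4 = 13/4 = 3.25
  mean(Y) = (1 + 1 + 2 + 2) / 4 = 6/4 = 1.5

Step 2 — sample variances and covariances s[i,j] = (1/(n-1)) · Σ_k (x_{k,i} - mean_i) · (x_{k,j} - mean_j), with n-1 = 3:
  s[X,X] = ((-1.25)·(-1.25) + (-1.25)·(-1.25) + (-2.25)·(-2.25) + (4.75)·(4.75)) / 3 = 30.75/3 = 10.25
  s[X,Y] = ((-1.25)·(-0.5) + (-1.25)·(-0.5) + (-2.25)·(0.5) + (4.75)·(0.5)) / 3 = 2.5/3 = 0.8333
  s[Y,Y] = ((-0.5)·(-0.5) + (-0.5)·(-0.5) + (0.5)·(0.5) + (0.5)·(0.5)) / 3 = 1/3 = 0.3333
  Sample standard deviations s_i = √(s[i,i]):
  s(X) = √(10.25) = 3.2016
  s(Y) = √(0.3333) = 0.5774

Step 3 — r_{ij} = s_{ij} / (s_i · s_j):
  r[X,X] = 1 (diagonal).
  r[X,Y] = 0.8333 / (3.2016 · 0.5774) = 0.8333 / 1.8484 = 0.4508
  r[Y,Y] = 1 (diagonal).

R is symmetric with unit diagonal. Assembling:

R = [[1, 0.4508],
 [0.4508, 1]]


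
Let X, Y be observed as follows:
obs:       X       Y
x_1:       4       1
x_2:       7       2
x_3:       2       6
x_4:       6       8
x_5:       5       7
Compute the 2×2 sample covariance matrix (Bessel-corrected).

Step 1 — column means:
  mean(X) = (4 + 7 + 2 + 6 + 5) / 5 = 24/5 = 4.8
  mean(Y) = (1 + 2 + 6 + 8 + 7) / 5 = 24/5 = 4.8

Step 2 — sample covariance S[i,j] = (1/(n-1)) · Σ_k (x_{k,i} - mean_i) · (x_{k,j} - mean_j), with n-1 = 4.
  S[X,X] = ((-0.8)·(-0.8) + (2.2)·(2.2) + (-2.8)·(-2.8) + (1.2)·(1.2) + (0.2)·(0.2)) / 4 = 14.8/4 = 3.7
  S[X,Y] = ((-0.8)·(-3.8) + (2.2)·(-2.8) + (-2.8)·(1.2) + (1.2)·(3.2) + (0.2)·(2.2)) / 4 = -2.2/4 = -0.55
  S[Y,Y] = ((-3.8)·(-3.8) + (-2.8)·(-2.8) + (1.2)·(1.2) + (3.2)·(3.2) + (2.2)·(2.2)) / 4 = 38.8/4 = 9.7

S is symmetric (S[j,i] = S[i,j]). Assembling:

S = [[3.7, -0.55],
 [-0.55, 9.7]]


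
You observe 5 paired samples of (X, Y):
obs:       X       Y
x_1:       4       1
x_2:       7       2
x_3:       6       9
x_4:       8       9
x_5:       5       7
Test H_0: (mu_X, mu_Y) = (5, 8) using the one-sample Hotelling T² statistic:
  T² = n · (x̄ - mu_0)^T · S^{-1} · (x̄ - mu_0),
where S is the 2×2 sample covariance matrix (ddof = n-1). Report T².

Step 1 — sample mean vector:
  mean(X) = (4 + 7 + 6 + 8 + 5) / 5 = 30/5 = 6
  mean(Y) = (1 + 2 + 9 + 9 + 7) / 5 = 28/5 = 5.6
  x̄ = (6, 5.6),  deviation x̄ - mu_0 = (6, 5.6) - (5, 8) = (1, -2.4).

Step 2 — sample covariance matrix, S[i,j] = (1/(n-1)) · Σ_k (x_{k,i} - mean_i) · (x_{k,j} - mean_j), divisor n-1 = 4:
  S[X,X] = ((-2)·(-2) + (1)·(1) + (0)·(0) + (2)·(2) + (-1)·(-1)) / 4 = 10/4 = 2.5
  S[X,Y] = ((-2)·(-4.6) + (1)·(-3.6) + (0)·(3.4) + (2)·(3.4) + (-1)·(1.4)) / 4 = 11/4 = 2.75
  S[Y,Y] = ((-4.6)·(-4.6) + (-3.6)·(-3.6) + (3.4)·(3.4) + (3.4)·(3.4) + (1.4)·(1.4)) / 4 = 59.2/4 = 14.8
  S = [[2.5, 2.75],
 [2.75, 14.8]].

Step 3 — invert S. det(S) = 2.5·14.8 - (2.75)² = 29.4375.
  S^{-1} = (1/det) · [[d, -b], [-b, a]] = [[0.5028, -0.0934],
 [-0.0934, 0.0849]].

Step 4 — quadratic form (x̄ - mu_0)^T · S^{-1} · (x̄ - mu_0):
  S^{-1} · (x̄ - mu_0) = (0.727, -0.2972),
  (x̄ - mu_0)^T · [...] = (1)·(0.727) + (-2.4)·(-0.2972) = 1.4403.

Step 5 — scale by n: T² = 5 · 1.4403 = 7.2017.

T² ≈ 7.2017


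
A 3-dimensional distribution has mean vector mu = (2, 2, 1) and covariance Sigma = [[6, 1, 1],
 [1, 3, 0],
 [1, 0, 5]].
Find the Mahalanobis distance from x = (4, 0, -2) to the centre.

Step 1 — centre the observation: (x - mu) = (2, -2, -3).

Step 2 — invert Sigma (cofactor / det for 3×3, or solve directly):
  Sigma^{-1} = [[0.1829, -0.061, -0.0366],
 [-0.061, 0.3537, 0.0122],
 [-0.0366, 0.0122, 0.2073]].

Step 3 — form the quadratic (x - mu)^T · Sigma^{-1} · (x - mu):
  Sigma^{-1} · (x - mu) = (0.5976, -0.8659, -0.7195).
  (x - mu)^T · [Sigma^{-1} · (x - mu)] = (2)·(0.5976) + (-2)·(-0.8659) + (-3)·(-0.7195) = 5.0854.

Step 4 — take square root: d = √(5.0854) ≈ 2.2551.

d(x, mu) = √(5.0854) ≈ 2.2551
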